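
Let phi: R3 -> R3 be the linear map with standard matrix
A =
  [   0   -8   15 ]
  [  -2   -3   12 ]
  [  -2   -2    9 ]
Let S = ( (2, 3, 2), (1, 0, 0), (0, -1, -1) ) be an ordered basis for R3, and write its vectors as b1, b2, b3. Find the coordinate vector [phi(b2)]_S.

Compute phi(b2) = A b2 = (0, -2, -2) in standard coordinates.
Then write this in S-coordinates: solve for y in y_1 b1 + ... + y_3 b3 = (0, -2, -2).
This gives y = (0, 0, 2), which is column 2 of [phi]_S.

(0, 0, 2)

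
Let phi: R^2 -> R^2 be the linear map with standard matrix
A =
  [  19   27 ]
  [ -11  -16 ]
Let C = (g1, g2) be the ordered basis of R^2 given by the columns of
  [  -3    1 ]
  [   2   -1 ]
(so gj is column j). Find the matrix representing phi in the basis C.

[[2, 3], [3, 1]]

The j-th column of [phi]_C is [phi(gj)]_C.
phi(g1) = A g1 = [-3, 1] = 2g1 + 3g2, so column 1 is [2, 3].
Repeating for g2 and assembling the columns gives [[2, 3], [3, 1]].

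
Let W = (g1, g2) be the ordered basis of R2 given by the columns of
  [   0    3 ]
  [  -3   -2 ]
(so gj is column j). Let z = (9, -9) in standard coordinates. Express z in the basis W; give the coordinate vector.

We seek scalars with c_1 g1 + c_2 g2 = z; equivalently solve M c = z where the columns of M are g1, g2.
System: 0c_1 + 3c_2 = 9, -3c_1 - 2c_2 = -9; solving gives c_1 = 1, c_2 = 3.
Check: g1 + 3g2 = (9, -9).

(1, 3)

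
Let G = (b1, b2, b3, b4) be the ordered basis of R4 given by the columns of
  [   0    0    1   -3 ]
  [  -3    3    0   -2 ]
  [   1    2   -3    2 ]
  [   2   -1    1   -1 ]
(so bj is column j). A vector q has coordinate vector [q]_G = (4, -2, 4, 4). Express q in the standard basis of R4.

q = M [q]_G, where M has columns b1, ..., b4.
Carrying out the matrix-vector product, q = (-8, -26, -4, 10).

(-8, -26, -4, 10)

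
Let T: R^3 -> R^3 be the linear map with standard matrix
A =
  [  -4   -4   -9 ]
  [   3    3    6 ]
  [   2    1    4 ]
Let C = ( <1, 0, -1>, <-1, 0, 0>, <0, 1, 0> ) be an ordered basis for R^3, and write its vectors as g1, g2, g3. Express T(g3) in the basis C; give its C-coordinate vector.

Compute T(g3) = A g3 = <-4, 3, 1> in standard coordinates.
Then write this in C-coordinates: solve for y in y_1 g1 + ... + y_3 g3 = <-4, 3, 1>.
This gives y = <-1, 3, 3>, which is column 3 of [T]_C.

<-1, 3, 3>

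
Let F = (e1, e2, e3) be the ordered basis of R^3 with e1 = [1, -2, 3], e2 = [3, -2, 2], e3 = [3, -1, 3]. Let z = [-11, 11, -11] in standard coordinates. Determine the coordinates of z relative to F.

[-2, -4, 1]

Write z = c_1 e1 + ... + c_3 e3 and solve for the c_i.
Gaussian elimination on [M | z] yields c = (-2, -4, 1).
Check: -2e1 - 4e2 + e3 = [-11, 11, -11].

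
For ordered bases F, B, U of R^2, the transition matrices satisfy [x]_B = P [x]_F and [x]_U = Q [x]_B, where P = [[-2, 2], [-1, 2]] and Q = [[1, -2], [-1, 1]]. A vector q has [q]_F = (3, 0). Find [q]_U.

(0, 3)

Composing the changes, [q]_U = Q P [q]_F.
Q P = [[0, -2], [1, 0]]; applying this to (3, 0) gives (0, 3).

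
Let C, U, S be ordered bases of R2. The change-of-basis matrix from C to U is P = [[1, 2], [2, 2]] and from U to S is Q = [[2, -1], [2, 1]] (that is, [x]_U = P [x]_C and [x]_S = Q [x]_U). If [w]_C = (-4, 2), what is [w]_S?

(4, -4)

Apply P to get U-coordinates (0, -4), then Q to get S-coordinates.
The result is [w]_S = (4, -4).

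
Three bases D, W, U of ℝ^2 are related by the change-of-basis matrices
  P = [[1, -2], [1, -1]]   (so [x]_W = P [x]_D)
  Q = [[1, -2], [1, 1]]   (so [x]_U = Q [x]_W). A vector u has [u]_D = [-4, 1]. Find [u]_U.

First [u]_W = P [u]_D = [-6, -5].
Then [u]_U = Q [u]_W = [4, -11].

[4, -11]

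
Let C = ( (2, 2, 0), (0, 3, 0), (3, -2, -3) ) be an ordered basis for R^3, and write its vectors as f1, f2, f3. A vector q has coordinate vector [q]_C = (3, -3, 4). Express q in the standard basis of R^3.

(18, -11, -12)

The coordinates say q = 3f1 - 3f2 + 4f3; adding the scaled basis vectors gives (18, -11, -12).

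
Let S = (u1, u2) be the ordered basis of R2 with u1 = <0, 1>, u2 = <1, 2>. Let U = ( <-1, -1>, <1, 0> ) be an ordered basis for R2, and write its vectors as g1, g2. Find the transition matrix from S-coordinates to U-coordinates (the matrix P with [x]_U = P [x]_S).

Column j of P is [uj]_U, since P maps S-coordinates to U-coordinates.
Expressing u1 in U: u1 = -g1 - g2, so column 1 of P is <-1, -1>.
Doing the same for each uj gives P = [[-1, -2], [-1, -1]].

[[-1, -2], [-1, -1]]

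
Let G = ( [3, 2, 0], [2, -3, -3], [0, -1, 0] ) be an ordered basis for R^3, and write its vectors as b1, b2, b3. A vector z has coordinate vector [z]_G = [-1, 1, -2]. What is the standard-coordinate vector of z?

[-1, -3, -3]

The coordinates say z = -b1 + b2 - 2b3; adding the scaled basis vectors gives [-1, -3, -3].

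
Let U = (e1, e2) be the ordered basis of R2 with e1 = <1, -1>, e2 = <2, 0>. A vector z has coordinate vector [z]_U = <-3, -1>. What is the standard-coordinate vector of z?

The coordinates say z = -3e1 - e2; adding the scaled basis vectors gives <-5, 3>.

<-5, 3>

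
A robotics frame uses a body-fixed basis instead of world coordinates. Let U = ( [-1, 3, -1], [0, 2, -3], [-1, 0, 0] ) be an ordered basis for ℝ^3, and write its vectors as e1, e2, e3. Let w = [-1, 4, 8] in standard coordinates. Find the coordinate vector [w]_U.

[4, -4, -3]

We seek scalars with c_1 e1 + ... + c_3 e3 = w; equivalently solve M c = w where the columns of M are e1, ..., e3.
Solving this 3x3 system gives c = (4, -4, -3).
Check: 4e1 - 4e2 - 3e3 = [-1, 4, 8].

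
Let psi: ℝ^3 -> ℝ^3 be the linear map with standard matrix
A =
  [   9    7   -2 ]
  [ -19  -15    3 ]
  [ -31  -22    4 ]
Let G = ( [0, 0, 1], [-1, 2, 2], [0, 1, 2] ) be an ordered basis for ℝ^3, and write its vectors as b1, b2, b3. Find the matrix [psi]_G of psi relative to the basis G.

[[2, 3, -2], [2, -1, -3], [-1, -3, -3]]

With P the matrix whose columns are b1, ..., b3, [psi]_G = P^(-1) A P.
Column by column: psi(b1) = A b1 = [-2, 3, 4]; its G-coordinates [2, 2, -1] give column 1.
Continuing for each basis vector yields [psi]_G = [[2, 3, -2], [2, -1, -3], [-1, -3, -3]].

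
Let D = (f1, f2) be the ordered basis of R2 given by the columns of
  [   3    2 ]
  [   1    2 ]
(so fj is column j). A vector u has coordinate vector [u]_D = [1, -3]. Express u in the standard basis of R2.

u = M [u]_D, where M has columns f1, f2.
Carrying out the matrix-vector product, u = [-3, -5].

[-3, -5]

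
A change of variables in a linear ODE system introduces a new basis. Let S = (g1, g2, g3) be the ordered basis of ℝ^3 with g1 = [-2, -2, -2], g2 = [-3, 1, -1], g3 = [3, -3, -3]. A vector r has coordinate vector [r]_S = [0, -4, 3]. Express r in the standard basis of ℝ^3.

By definition r = 0·g1 - 4g2 + 3g3.
Summing componentwise gives [21, -13, -5].

[21, -13, -5]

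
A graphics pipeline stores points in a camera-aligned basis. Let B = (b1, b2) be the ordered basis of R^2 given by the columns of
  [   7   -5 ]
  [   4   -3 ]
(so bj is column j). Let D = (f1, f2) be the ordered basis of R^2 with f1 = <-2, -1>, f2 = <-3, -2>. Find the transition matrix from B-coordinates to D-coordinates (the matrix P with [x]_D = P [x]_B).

Take x = bj: its B-coordinates are the j-th standard unit vector, so P e_j — column j of P — equals [bj]_D.
b1 = -2f1 - f2, giving column 1 = <-2, -1>; repeating for each j gives P = [[-2, 1], [-1, 1]].

[[-2, 1], [-1, 1]]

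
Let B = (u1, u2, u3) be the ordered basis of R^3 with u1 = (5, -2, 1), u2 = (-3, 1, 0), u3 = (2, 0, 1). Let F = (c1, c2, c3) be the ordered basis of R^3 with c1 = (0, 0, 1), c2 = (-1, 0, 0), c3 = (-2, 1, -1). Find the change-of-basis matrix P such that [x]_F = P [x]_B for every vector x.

Column j of P is [uj]_F, since P maps B-coordinates to F-coordinates.
Expressing u1 in F: u1 = -c1 - c2 - 2c3, so column 1 of P is (-1, -1, -2).
Doing the same for each uj gives P = [[-1, 1, 1], [-1, 1, -2], [-2, 1, 0]].

[[-1, 1, 1], [-1, 1, -2], [-2, 1, 0]]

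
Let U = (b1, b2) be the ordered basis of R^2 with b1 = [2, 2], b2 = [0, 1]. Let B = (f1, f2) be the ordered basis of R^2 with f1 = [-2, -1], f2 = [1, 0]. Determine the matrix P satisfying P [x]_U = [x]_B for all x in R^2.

Let M have columns bj and N have columns fj. Then for every x, N [x]_B = x = M [x]_U, so P = N^(-1) M.
Since det N = 1, N^(-1) has integer entries; multiplying gives P = [[-2, -1], [-2, -2]].

[[-2, -1], [-2, -2]]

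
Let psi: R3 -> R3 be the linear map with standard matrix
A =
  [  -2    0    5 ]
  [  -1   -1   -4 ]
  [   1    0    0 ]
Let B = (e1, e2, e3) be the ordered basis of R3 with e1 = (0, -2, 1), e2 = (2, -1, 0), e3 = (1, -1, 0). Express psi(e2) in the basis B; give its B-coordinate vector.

(2, -1, -2)

Compute psi(e2) = A e2 = (-4, -1, 2) in standard coordinates.
Then write this in B-coordinates: solve for y in y_1 e1 + ... + y_3 e3 = (-4, -1, 2).
This gives y = (2, -1, -2), which is column 2 of [psi]_B.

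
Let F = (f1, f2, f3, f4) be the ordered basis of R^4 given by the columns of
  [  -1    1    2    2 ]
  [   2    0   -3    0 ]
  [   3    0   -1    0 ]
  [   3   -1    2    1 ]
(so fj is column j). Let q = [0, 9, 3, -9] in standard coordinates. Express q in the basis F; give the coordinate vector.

[0, 4, -3, 1]

We seek scalars with c_1 f1 + ... + c_4 f4 = q; equivalently solve M c = q where the columns of M are f1, ..., f4.
Gaussian elimination on [M | q] yields c = (0, 4, -3, 1).
Check: 0·f1 + 4f2 - 3f3 + f4 = [0, 9, 3, -9].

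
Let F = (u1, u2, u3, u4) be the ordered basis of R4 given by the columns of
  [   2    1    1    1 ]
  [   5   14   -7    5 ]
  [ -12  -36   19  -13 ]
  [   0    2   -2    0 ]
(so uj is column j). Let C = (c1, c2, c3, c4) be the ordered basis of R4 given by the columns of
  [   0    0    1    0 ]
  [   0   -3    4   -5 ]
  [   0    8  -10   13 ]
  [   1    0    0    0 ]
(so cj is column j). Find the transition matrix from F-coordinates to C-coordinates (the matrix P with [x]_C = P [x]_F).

Column j of P is [uj]_C, since P maps F-coordinates to C-coordinates.
Expressing u1 in C: u1 = 0·c1 + c2 + 2c3 + 0·c4, so column 1 of P is <0, 1, 2, 0>.
Doing the same for each uj gives P = [[0, 2, -2, 0], [1, 0, 2, -2], [2, 1, 1, 1], [0, -2, 1, 1]].

[[0, 2, -2, 0], [1, 0, 2, -2], [2, 1, 1, 1], [0, -2, 1, 1]]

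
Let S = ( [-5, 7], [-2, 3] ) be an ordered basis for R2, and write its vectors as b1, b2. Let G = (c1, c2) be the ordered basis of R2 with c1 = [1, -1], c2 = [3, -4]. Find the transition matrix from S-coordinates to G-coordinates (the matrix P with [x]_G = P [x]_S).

Let M have columns bj and N have columns cj. Then for every x, N [x]_G = x = M [x]_S, so P = N^(-1) M.
Since det N = -1, N^(-1) has integer entries; multiplying gives P = [[1, 1], [-2, -1]].

[[1, 1], [-2, -1]]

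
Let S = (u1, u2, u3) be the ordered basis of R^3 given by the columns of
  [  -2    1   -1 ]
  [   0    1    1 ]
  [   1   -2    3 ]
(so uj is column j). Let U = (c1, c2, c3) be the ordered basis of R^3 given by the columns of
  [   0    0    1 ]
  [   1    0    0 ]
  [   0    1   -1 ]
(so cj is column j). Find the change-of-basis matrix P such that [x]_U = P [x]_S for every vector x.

[[0, 1, 1], [-1, -1, 2], [-2, 1, -1]]

Take x = uj: its S-coordinates are the j-th standard unit vector, so P e_j — column j of P — equals [uj]_U.
u1 = 0·c1 - c2 - 2c3, giving column 1 = (0, -1, -2); repeating for each j gives P = [[0, 1, 1], [-1, -1, 2], [-2, 1, -1]].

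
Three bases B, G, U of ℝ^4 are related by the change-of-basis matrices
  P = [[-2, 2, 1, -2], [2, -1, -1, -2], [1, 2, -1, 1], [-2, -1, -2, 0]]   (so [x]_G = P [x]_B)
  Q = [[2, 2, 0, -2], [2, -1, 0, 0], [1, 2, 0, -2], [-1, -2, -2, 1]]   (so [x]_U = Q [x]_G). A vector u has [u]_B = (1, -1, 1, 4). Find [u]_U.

Composing the changes, [u]_U = Q P [u]_B.
Q P = [[4, 4, 4, -8], [-6, 5, 3, -2], [6, 2, 3, -6], [-6, -5, 1, 4]]; applying this to (1, -1, 1, 4) gives (-28, -16, -17, 16).

(-28, -16, -17, 16)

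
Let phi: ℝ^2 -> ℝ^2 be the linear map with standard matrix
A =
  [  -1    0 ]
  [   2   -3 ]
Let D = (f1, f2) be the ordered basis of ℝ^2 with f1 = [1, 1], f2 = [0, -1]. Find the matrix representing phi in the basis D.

The j-th column of [phi]_D is [phi(fj)]_D.
phi(f1) = A f1 = [-1, -1] = -f1 + 0·f2, so column 1 is [-1, 0].
Repeating for f2 and assembling the columns gives [[-1, 0], [0, -3]].

[[-1, 0], [0, -3]]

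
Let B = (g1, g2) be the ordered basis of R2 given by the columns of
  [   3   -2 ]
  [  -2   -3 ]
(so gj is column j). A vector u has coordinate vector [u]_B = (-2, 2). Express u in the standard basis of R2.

The coordinates say u = -2g1 + 2g2; adding the scaled basis vectors gives (-10, -2).

(-10, -2)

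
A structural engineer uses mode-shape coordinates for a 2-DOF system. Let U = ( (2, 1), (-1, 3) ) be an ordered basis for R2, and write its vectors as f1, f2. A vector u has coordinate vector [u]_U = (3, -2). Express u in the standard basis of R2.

(8, -3)

The coordinates say u = 3f1 - 2f2; adding the scaled basis vectors gives (8, -3).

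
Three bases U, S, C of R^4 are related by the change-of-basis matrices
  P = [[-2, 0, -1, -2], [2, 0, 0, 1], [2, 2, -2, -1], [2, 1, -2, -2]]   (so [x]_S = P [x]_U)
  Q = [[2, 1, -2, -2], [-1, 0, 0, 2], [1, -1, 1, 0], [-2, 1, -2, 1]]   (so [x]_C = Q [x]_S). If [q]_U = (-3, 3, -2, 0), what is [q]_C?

(0, -6, 18, -29)

Apply P to get S-coordinates (8, -6, 4, 1), then Q to get C-coordinates.
The result is [q]_C = (0, -6, 18, -29).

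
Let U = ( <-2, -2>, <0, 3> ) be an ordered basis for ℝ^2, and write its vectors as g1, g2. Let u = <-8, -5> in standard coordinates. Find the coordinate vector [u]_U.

[u]_U is the unique c with M c = u, where M has columns g1, g2.
System: -2c_1 + 0c_2 = -8, -2c_1 + 3c_2 = -5; solving gives c_1 = 4, c_2 = 1.
Check: 4g1 + g2 = <-8, -5>.

<4, 1>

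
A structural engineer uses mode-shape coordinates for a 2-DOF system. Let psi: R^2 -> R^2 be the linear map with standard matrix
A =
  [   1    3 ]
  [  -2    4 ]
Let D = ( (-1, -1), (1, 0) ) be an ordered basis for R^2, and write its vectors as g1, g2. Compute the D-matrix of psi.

[[2, 2], [-2, 3]]

Let P have columns g1, g2. Then [psi]_D = P^(-1) A P.
Here det P = 1, so P^(-1) is integer; computing A P first and then P^(-1)(A P) gives [[2, 2], [-2, 3]].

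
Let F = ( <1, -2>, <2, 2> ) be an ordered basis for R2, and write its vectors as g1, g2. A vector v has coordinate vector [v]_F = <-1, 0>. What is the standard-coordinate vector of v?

v = M [v]_F, where M has columns g1, g2.
Carrying out the matrix-vector product, v = <-1, 2>.

<-1, 2>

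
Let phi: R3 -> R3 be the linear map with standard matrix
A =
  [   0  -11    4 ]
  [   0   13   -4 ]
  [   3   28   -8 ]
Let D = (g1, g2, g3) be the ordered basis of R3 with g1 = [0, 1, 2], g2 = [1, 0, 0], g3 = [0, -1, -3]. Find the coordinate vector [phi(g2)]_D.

[-3, 0, -3]

Compute phi(g2) = A g2 = [0, 0, 3] in standard coordinates.
Then write this in D-coordinates: solve for y in y_1 g1 + ... + y_3 g3 = [0, 0, 3].
This gives y = [-3, 0, -3], which is column 2 of [phi]_D.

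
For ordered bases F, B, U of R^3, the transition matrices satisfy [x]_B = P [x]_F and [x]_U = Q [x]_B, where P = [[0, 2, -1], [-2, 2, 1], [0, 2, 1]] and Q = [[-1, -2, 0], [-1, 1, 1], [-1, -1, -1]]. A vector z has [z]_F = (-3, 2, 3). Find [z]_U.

(-27, 19, -21)

Apply P to get B-coordinates (1, 13, 7), then Q to get U-coordinates.
The result is [z]_U = (-27, 19, -21).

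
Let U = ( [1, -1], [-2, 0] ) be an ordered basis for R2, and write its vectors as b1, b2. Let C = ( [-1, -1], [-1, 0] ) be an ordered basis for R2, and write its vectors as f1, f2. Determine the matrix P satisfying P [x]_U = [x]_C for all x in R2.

[[1, 0], [-2, 2]]

Let M have columns bj and N have columns fj. Then for every x, N [x]_C = x = M [x]_U, so P = N^(-1) M.
Since det N = -1, N^(-1) has integer entries; multiplying gives P = [[1, 0], [-2, 2]].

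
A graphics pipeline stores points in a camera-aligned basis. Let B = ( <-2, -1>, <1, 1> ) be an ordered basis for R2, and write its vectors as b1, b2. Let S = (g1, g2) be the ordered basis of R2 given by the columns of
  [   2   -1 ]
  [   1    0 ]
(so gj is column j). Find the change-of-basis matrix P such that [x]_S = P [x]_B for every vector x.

Take x = bj: its B-coordinates are the j-th standard unit vector, so P e_j — column j of P — equals [bj]_S.
b1 = -g1 + 0·g2, giving column 1 = <-1, 0>; repeating for each j gives P = [[-1, 1], [0, 1]].

[[-1, 1], [0, 1]]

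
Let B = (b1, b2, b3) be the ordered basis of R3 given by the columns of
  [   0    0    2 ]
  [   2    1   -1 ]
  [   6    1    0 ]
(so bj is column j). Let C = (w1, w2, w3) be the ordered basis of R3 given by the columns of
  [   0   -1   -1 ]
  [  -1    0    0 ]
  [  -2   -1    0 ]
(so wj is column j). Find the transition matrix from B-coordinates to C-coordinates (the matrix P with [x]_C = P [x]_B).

Let M have columns bj and N have columns wj. Then for every x, N [x]_C = x = M [x]_B, so P = N^(-1) M.
Since det N = -1, N^(-1) has integer entries; multiplying gives P = [[-2, -1, 1], [-2, 1, -2], [2, -1, 0]].

[[-2, -1, 1], [-2, 1, -2], [2, -1, 0]]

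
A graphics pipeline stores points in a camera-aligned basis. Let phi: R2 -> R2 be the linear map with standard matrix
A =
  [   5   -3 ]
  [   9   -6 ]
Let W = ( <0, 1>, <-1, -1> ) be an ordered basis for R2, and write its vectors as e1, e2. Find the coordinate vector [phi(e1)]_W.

<-3, 3>

Column 1 of [phi]_W is the W-coordinate vector of phi(e1).
In standard coordinates phi(e1) = A e1 = <-3, -6>.
Converting to W: <-3, -6> = -3e1 + 3e2, so the coordinate vector is <-3, 3>.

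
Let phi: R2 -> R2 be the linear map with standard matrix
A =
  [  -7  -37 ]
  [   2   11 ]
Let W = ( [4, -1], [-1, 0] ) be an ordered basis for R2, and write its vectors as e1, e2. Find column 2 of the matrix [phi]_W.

Column 2 of [phi]_W is the W-coordinate vector of phi(e2).
In standard coordinates phi(e2) = A e2 = [7, -2].
Converting to W: [7, -2] = 2e1 + e2, so the coordinate vector is [2, 1].

[2, 1]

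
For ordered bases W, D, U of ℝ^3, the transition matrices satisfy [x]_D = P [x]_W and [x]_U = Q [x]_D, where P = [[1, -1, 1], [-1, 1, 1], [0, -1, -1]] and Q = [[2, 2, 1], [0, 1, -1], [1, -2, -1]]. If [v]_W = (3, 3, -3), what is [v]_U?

Composing the changes, [v]_U = Q P [v]_W.
Q P = [[0, -1, 3], [-1, 2, 2], [3, -2, 0]]; applying this to (3, 3, -3) gives (-12, -3, 3).

(-12, -3, 3)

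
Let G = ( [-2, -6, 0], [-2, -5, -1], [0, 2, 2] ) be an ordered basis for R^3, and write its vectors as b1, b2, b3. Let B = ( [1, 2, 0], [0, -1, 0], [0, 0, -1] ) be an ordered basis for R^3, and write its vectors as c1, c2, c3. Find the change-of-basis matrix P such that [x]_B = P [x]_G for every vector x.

Take x = bj: its G-coordinates are the j-th standard unit vector, so P e_j — column j of P — equals [bj]_B.
b1 = -2c1 + 2c2 + 0·c3, giving column 1 = [-2, 2, 0]; repeating for each j gives P = [[-2, -2, 0], [2, 1, -2], [0, 1, -2]].

[[-2, -2, 0], [2, 1, -2], [0, 1, -2]]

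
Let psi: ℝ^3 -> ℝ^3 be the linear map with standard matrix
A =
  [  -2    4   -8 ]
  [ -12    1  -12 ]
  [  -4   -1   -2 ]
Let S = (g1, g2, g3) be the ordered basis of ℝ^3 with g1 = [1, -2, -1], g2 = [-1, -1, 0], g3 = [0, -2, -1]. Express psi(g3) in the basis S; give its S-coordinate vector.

[-2, -2, -2]

Column 3 of [psi]_S is the S-coordinate vector of psi(g3).
In standard coordinates psi(g3) = A g3 = [0, 10, 4].
Converting to S: [0, 10, 4] = -2g1 - 2g2 - 2g3, so the coordinate vector is [-2, -2, -2].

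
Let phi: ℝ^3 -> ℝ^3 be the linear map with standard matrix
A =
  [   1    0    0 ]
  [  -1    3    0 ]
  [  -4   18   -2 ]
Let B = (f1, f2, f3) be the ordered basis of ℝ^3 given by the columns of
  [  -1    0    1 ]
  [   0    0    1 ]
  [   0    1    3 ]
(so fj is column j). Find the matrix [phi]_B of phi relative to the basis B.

Let P have columns f1, ..., f3. Then [phi]_B = P^(-1) A P.
Here det P = 1, so P^(-1) is integer; computing A P first and then P^(-1)(A P) gives [[2, 0, 1], [1, -2, 2], [1, 0, 2]].

[[2, 0, 1], [1, -2, 2], [1, 0, 2]]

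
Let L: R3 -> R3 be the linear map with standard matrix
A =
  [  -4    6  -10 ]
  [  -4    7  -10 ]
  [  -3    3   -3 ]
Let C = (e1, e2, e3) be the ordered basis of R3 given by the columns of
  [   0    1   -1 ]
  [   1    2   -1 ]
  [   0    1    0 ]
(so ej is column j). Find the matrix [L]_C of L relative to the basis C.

The j-th column of [L]_C is [L(ej)]_C.
L(e1) = A e1 = <6, 7, 3> = -2e1 + 3e2 - 3e3, so column 1 is <-2, 3, -3>.
Repeating for e2, e3 and assembling the columns gives [[-2, 2, -1], [3, 0, 0], [-3, 2, 2]].

[[-2, 2, -1], [3, 0, 0], [-3, 2, 2]]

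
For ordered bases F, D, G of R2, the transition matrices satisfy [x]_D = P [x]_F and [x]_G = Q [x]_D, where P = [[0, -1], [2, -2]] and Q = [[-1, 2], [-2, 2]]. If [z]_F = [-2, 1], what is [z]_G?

First [z]_D = P [z]_F = [-1, -6].
Then [z]_G = Q [z]_D = [-11, -10].

[-11, -10]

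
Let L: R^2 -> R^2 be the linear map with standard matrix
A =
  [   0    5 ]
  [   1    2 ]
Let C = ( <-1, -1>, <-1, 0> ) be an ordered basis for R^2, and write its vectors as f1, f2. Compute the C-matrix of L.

[[3, 1], [2, -1]]

With P the matrix whose columns are f1, f2, [L]_C = P^(-1) A P.
Column by column: L(f1) = A f1 = <-5, -3>; its C-coordinates <3, 2> give column 1.
Continuing for each basis vector yields [L]_C = [[3, 1], [2, -1]].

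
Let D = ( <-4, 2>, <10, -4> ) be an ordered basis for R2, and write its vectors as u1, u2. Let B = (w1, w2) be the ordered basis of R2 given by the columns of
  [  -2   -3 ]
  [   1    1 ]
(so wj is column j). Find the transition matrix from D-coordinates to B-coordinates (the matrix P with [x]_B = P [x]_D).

[[2, -2], [0, -2]]

Let M have columns uj and N have columns wj. Then for every x, N [x]_B = x = M [x]_D, so P = N^(-1) M.
Since det N = 1, N^(-1) has integer entries; multiplying gives P = [[2, -2], [0, -2]].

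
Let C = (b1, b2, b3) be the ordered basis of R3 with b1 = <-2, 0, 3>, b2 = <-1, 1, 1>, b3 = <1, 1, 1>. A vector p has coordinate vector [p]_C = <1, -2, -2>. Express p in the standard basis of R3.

p = M [p]_C, where M has columns b1, ..., b3.
Carrying out the matrix-vector product, p = <-2, -4, -1>.

<-2, -4, -1>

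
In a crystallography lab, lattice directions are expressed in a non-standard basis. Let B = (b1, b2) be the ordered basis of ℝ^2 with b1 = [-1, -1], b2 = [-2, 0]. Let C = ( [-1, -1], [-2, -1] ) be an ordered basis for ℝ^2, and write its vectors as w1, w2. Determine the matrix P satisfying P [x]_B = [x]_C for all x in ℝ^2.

[[1, -2], [0, 2]]

Take x = bj: its B-coordinates are the j-th standard unit vector, so P e_j — column j of P — equals [bj]_C.
b1 = w1 + 0·w2, giving column 1 = [1, 0]; repeating for each j gives P = [[1, -2], [0, 2]].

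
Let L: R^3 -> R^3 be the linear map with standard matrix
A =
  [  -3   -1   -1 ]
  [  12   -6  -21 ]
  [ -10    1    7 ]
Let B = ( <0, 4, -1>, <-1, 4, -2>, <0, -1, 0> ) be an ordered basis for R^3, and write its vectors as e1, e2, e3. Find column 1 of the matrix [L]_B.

<-3, 3, 3>

Compute L(e1) = A e1 = <-3, -3, -3> in standard coordinates.
Then write this in B-coordinates: solve for y in y_1 e1 + ... + y_3 e3 = <-3, -3, -3>.
This gives y = <-3, 3, 3>, which is column 1 of [L]_B.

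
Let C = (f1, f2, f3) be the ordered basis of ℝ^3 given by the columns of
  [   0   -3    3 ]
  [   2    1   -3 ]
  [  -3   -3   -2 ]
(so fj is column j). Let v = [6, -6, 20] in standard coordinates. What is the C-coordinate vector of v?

[-3, -3, -1]

[v]_C is the unique c with M c = v, where M has columns f1, ..., f3.
Gaussian elimination on [M | v] yields c = (-3, -3, -1).
Check: -3f1 - 3f2 - f3 = [6, -6, 20].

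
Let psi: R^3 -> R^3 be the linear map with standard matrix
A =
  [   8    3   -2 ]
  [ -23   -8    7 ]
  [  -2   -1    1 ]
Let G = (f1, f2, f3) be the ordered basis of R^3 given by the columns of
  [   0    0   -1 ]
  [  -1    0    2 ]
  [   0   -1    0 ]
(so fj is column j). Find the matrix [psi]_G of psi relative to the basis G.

[[-2, 3, -3], [-1, 1, 0], [3, -2, 2]]

Let P have columns f1, ..., f3. Then [psi]_G = P^(-1) A P.
Here det P = -1, so P^(-1) is integer; computing A P first and then P^(-1)(A P) gives [[-2, 3, -3], [-1, 1, 0], [3, -2, 2]].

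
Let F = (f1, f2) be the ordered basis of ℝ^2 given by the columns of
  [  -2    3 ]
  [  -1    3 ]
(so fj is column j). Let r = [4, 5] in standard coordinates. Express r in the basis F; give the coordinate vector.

Write r = c_1 f1 + c_2 f2 and solve for the c_i.
System: -2c_1 + 3c_2 = 4, -c_1 + 3c_2 = 5; solving gives c_1 = 1, c_2 = 2.
Check: f1 + 2f2 = [4, 5].

[1, 2]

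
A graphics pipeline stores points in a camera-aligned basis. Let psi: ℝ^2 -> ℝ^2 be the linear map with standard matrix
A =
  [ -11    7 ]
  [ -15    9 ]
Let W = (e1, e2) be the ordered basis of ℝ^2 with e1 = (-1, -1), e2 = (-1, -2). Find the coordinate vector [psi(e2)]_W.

(3, 0)

Compute psi(e2) = A e2 = (-3, -3) in standard coordinates.
Then write this in W-coordinates: solve for y in y_1 e1 + y_2 e2 = (-3, -3).
This gives y = (3, 0), which is column 2 of [psi]_W.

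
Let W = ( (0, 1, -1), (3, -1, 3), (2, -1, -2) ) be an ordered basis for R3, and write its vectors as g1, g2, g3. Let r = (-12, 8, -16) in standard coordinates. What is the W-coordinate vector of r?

[r]_W is the unique c with M c = r, where M has columns g1, ..., g3.
Row-reducing the augmented matrix [M | r] gives c = (4, -4, 0).
Check: 4g1 - 4g2 + 0·g3 = (-12, 8, -16).

(4, -4, 0)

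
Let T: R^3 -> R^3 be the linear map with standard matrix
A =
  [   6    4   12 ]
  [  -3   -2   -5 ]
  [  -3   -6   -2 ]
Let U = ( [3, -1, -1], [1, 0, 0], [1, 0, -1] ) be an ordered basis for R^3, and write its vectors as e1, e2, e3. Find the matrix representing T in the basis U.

[[2, 3, -2], [-3, -3, -3], [-1, 0, 3]]

Let P have columns e1, ..., e3. Then [T]_U = P^(-1) A P.
Here det P = -1, so P^(-1) is integer; computing A P first and then P^(-1)(A P) gives [[2, 3, -2], [-3, -3, -3], [-1, 0, 3]].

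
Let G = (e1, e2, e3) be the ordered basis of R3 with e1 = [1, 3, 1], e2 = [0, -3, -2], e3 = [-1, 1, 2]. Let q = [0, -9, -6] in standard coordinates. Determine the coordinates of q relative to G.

[0, 3, 0]

We seek scalars with c_1 e1 + ... + c_3 e3 = q; equivalently solve M c = q where the columns of M are e1, ..., e3.
Solving this 3x3 system gives c = (0, 3, 0).
Check: 0·e1 + 3e2 + 0·e3 = [0, -9, -6].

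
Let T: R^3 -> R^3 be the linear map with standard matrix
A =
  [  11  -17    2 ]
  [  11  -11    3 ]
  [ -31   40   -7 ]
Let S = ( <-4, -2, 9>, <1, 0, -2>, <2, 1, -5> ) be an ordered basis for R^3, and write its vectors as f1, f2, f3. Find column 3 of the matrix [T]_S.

Compute T(f3) = A f3 = <-5, -4, 13> in standard coordinates.
Then write this in S-coordinates: solve for y in y_1 f1 + ... + y_3 f3 = <-5, -4, 13>.
This gives y = <1, 3, -2>, which is column 3 of [T]_S.

<1, 3, -2>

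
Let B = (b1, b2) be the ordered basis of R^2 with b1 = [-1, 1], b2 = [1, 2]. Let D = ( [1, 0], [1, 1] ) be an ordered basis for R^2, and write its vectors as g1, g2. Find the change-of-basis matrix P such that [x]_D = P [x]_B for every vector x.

Take x = bj: its B-coordinates are the j-th standard unit vector, so P e_j — column j of P — equals [bj]_D.
b1 = -2g1 + g2, giving column 1 = [-2, 1]; repeating for each j gives P = [[-2, -1], [1, 2]].

[[-2, -1], [1, 2]]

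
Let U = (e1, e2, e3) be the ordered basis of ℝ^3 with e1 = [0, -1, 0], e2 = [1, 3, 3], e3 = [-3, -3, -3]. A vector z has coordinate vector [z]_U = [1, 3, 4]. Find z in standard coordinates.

z = M [z]_U, where M has columns e1, ..., e3.
Carrying out the matrix-vector product, z = [-9, -4, -3].

[-9, -4, -3]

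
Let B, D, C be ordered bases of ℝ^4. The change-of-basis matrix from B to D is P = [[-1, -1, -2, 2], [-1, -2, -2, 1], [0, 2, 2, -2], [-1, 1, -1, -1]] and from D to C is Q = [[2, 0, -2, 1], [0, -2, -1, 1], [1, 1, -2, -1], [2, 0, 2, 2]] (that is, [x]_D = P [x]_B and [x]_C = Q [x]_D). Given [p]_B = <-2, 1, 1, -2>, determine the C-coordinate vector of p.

<-22, 4, -29, 14>

Composing the changes, [p]_C = Q P [p]_B.
Q P = [[-3, -5, -9, 7], [1, 3, 1, -1], [-1, -8, -7, 8], [-4, 4, -2, -2]]; applying this to <-2, 1, 1, -2> gives <-22, 4, -29, 14>.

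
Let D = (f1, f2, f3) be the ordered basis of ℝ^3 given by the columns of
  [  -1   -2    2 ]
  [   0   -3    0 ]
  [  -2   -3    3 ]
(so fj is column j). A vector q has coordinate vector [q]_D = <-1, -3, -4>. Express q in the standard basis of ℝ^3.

The coordinates say q = -f1 - 3f2 - 4f3; adding the scaled basis vectors gives <-1, 9, -1>.

<-1, 9, -1>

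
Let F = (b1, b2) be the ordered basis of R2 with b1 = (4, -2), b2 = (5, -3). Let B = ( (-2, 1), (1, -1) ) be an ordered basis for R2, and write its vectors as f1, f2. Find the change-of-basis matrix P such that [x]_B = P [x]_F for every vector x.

Column j of P is [bj]_B, since P maps F-coordinates to B-coordinates.
Expressing b1 in B: b1 = -2f1 + 0·f2, so column 1 of P is (-2, 0).
Doing the same for each bj gives P = [[-2, -2], [0, 1]].

[[-2, -2], [0, 1]]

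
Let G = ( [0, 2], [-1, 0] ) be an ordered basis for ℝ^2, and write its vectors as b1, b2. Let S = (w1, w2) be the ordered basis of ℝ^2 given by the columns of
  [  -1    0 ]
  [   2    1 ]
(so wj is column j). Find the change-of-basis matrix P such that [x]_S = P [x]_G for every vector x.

Column j of P is [bj]_S, since P maps G-coordinates to S-coordinates.
Expressing b1 in S: b1 = 0·w1 + 2w2, so column 1 of P is [0, 2].
Doing the same for each bj gives P = [[0, 1], [2, -2]].

[[0, 1], [2, -2]]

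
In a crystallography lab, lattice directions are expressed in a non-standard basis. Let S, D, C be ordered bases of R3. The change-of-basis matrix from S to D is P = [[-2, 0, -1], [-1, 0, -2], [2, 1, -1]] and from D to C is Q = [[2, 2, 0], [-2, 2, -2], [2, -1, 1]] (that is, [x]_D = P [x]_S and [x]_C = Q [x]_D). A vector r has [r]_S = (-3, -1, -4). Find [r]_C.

First [r]_D = P [r]_S = (10, 11, -3).
Then [r]_C = Q [r]_D = (42, 8, 6).

(42, 8, 6)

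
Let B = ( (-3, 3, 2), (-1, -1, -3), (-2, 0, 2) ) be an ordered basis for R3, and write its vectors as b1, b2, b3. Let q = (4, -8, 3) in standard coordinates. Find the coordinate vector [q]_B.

(-3, -1, 3)

[q]_B is the unique c with M c = q, where M has columns b1, ..., b3.
Solving this 3x3 system gives c = (-3, -1, 3).
Check: -3b1 - b2 + 3b3 = (4, -8, 3).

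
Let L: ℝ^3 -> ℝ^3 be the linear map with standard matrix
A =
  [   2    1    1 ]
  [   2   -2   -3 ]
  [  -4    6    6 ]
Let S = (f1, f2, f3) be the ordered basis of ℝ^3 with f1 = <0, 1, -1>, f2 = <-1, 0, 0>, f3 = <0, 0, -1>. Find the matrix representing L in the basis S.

[[1, -2, 3], [0, 2, 1], [-1, -2, 3]]

Let P have columns f1, ..., f3. Then [L]_S = P^(-1) A P.
Here det P = -1, so P^(-1) is integer; computing A P first and then P^(-1)(A P) gives [[1, -2, 3], [0, 2, 1], [-1, -2, 3]].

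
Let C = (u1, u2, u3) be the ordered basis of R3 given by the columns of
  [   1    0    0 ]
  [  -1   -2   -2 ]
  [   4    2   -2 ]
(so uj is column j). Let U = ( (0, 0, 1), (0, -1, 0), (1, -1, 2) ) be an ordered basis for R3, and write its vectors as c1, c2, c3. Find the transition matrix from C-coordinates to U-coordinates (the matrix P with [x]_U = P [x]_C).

Column j of P is [uj]_U, since P maps C-coordinates to U-coordinates.
Expressing u1 in U: u1 = 2c1 + 0·c2 + c3, so column 1 of P is (2, 0, 1).
Doing the same for each uj gives P = [[2, 2, -2], [0, 2, 2], [1, 0, 0]].

[[2, 2, -2], [0, 2, 2], [1, 0, 0]]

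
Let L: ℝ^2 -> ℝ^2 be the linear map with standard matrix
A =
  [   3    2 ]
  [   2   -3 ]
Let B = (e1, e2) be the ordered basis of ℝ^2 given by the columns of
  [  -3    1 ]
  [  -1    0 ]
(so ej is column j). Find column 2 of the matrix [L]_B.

Compute L(e2) = A e2 = <3, 2> in standard coordinates.
Then write this in B-coordinates: solve for y in y_1 e1 + y_2 e2 = <3, 2>.
This gives y = <-2, -3>, which is column 2 of [L]_B.

<-2, -3>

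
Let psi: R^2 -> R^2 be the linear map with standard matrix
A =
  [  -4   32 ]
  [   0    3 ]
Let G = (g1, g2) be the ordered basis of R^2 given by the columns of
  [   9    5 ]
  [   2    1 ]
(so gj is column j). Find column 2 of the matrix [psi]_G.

[3, -3]

Compute psi(g2) = A g2 = [12, 3] in standard coordinates.
Then write this in G-coordinates: solve for y in y_1 g1 + y_2 g2 = [12, 3].
This gives y = [3, -3], which is column 2 of [psi]_G.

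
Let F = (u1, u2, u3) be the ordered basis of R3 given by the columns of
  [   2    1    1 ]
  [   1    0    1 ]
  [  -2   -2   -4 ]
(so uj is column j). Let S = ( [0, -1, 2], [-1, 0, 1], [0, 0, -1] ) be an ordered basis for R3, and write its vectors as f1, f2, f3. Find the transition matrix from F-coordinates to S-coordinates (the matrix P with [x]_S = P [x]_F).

Column j of P is [uj]_S, since P maps F-coordinates to S-coordinates.
Expressing u1 in S: u1 = -f1 - 2f2 - 2f3, so column 1 of P is [-1, -2, -2].
Doing the same for each uj gives P = [[-1, 0, -1], [-2, -1, -1], [-2, 1, 1]].

[[-1, 0, -1], [-2, -1, -1], [-2, 1, 1]]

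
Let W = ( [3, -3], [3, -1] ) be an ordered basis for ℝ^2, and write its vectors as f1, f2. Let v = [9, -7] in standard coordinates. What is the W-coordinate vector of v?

[2, 1]

We seek scalars with c_1 f1 + c_2 f2 = v; equivalently solve M c = v where the columns of M are f1, f2.
System: 3c_1 + 3c_2 = 9, -3c_1 - c_2 = -7; solving gives c_1 = 2, c_2 = 1.
Check: 2f1 + f2 = [9, -7].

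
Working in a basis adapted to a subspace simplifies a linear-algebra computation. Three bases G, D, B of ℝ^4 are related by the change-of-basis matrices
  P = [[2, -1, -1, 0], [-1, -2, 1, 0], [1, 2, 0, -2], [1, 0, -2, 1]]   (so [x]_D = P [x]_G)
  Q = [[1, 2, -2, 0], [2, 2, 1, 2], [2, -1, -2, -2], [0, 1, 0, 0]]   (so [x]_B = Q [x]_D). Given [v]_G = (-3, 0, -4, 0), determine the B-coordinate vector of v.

(2, 1, -7, -1)

First [v]_D = P [v]_G = (-2, -1, -3, 5).
Then [v]_B = Q [v]_D = (2, 1, -7, -1).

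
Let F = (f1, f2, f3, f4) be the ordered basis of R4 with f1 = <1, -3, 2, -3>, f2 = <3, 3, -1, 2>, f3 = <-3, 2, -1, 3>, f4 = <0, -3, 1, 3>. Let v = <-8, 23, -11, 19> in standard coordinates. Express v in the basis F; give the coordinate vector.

<-2, 2, 4, -1>

Write v = c_1 f1 + ... + c_4 f4 and solve for the c_i.
Solving this 4x4 system gives c = (-2, 2, 4, -1).
Check: -2f1 + 2f2 + 4f3 - f4 = <-8, 23, -11, 19>.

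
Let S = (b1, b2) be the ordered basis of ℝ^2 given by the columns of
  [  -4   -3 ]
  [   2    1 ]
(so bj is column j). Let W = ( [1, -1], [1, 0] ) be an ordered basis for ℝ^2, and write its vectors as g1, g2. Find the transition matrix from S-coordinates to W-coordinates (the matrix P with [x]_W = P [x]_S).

Column j of P is [bj]_W, since P maps S-coordinates to W-coordinates.
Expressing b1 in W: b1 = -2g1 - 2g2, so column 1 of P is [-2, -2].
Doing the same for each bj gives P = [[-2, -1], [-2, -2]].

[[-2, -1], [-2, -2]]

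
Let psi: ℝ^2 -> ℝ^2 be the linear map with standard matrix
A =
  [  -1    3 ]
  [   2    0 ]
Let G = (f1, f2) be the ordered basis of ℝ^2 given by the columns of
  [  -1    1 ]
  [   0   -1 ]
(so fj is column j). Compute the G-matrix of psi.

Let P have columns f1, f2. Then [psi]_G = P^(-1) A P.
Here det P = 1, so P^(-1) is integer; computing A P first and then P^(-1)(A P) gives [[1, 2], [2, -2]].

[[1, 2], [2, -2]]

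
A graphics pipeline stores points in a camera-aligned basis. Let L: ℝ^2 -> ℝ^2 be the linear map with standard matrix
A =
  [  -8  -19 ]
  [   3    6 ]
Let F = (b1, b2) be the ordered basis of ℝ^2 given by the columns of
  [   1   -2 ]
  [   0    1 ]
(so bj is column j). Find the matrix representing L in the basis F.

The j-th column of [L]_F is [L(bj)]_F.
L(b1) = A b1 = <-8, 3> = -2b1 + 3b2, so column 1 is <-2, 3>.
Repeating for b2 and assembling the columns gives [[-2, -3], [3, 0]].

[[-2, -3], [3, 0]]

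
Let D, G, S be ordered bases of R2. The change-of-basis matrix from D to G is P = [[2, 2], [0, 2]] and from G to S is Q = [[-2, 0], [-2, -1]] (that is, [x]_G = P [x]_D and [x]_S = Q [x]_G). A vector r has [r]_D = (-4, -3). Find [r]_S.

Composing the changes, [r]_S = Q P [r]_D.
Q P = [[-4, -4], [-4, -6]]; applying this to (-4, -3) gives (28, 34).

(28, 34)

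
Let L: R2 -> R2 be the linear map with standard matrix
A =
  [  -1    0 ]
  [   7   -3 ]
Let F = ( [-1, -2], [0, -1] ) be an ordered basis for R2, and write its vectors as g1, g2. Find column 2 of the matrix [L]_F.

[0, -3]

Compute L(g2) = A g2 = [0, 3] in standard coordinates.
Then write this in F-coordinates: solve for y in y_1 g1 + y_2 g2 = [0, 3].
This gives y = [0, -3], which is column 2 of [L]_F.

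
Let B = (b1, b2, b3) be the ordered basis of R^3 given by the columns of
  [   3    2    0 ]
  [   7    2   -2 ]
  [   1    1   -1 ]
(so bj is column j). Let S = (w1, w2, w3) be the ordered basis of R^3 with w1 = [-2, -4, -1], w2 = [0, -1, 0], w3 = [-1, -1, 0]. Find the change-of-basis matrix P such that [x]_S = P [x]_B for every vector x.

[[-1, -1, 1], [-2, 2, 0], [-1, 0, -2]]

Take x = bj: its B-coordinates are the j-th standard unit vector, so P e_j — column j of P — equals [bj]_S.
b1 = -w1 - 2w2 - w3, giving column 1 = [-1, -2, -1]; repeating for each j gives P = [[-1, -1, 1], [-2, 2, 0], [-1, 0, -2]].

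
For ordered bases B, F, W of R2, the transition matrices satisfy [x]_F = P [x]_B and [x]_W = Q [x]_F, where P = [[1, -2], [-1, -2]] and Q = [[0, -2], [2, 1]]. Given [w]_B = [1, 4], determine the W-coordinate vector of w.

Composing the changes, [w]_W = Q P [w]_B.
Q P = [[2, 4], [1, -6]]; applying this to [1, 4] gives [18, -23].

[18, -23]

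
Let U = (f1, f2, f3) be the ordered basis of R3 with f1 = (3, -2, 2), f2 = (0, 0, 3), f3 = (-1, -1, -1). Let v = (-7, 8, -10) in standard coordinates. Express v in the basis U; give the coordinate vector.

(-3, -2, -2)

We seek scalars with c_1 f1 + ... + c_3 f3 = v; equivalently solve M c = v where the columns of M are f1, ..., f3.
Row-reducing the augmented matrix [M | v] gives c = (-3, -2, -2).
Check: -3f1 - 2f2 - 2f3 = (-7, 8, -10).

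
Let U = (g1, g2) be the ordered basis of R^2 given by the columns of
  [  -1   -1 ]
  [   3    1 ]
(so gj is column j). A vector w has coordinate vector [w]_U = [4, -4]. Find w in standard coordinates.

[0, 8]

By definition w = 4g1 - 4g2.
Summing componentwise gives [0, 8].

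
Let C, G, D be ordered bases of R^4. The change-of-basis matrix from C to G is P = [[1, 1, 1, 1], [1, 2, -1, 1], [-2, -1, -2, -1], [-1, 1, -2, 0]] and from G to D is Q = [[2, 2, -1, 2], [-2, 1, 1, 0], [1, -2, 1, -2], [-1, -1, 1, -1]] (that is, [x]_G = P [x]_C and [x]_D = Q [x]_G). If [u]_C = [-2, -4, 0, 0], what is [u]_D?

Apply P to get G-coordinates [-6, -10, 8, -2], then Q to get D-coordinates.
The result is [u]_D = [-44, 10, 26, 26].

[-44, 10, 26, 26]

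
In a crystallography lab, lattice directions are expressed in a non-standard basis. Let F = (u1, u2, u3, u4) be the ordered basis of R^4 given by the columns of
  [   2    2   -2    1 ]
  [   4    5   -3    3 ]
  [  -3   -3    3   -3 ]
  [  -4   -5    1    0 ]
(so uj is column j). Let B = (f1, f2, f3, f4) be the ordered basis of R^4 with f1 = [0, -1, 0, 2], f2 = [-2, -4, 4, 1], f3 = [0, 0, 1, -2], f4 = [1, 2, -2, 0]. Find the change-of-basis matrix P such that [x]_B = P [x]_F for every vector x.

Column j of P is [uj]_B, since P maps F-coordinates to B-coordinates.
Expressing u1 in B: u1 = 0·f1 - 2f2 + f3 - 2f4, so column 1 of P is [0, -2, 1, -2].
Doing the same for each uj gives P = [[0, -1, -1, -1], [-2, -1, 1, 0], [1, 1, -1, -1], [-2, 0, 0, 1]].

[[0, -1, -1, -1], [-2, -1, 1, 0], [1, 1, -1, -1], [-2, 0, 0, 1]]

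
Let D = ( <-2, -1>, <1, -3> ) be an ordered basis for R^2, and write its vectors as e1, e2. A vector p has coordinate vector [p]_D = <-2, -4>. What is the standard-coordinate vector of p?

By definition p = -2e1 - 4e2.
Summing componentwise gives <0, 14>.

<0, 14>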